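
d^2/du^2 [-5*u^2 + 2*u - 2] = -10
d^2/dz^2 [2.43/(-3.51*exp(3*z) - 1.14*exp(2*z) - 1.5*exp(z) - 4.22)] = (-2.43*(10.53*exp(2*z) + 2.28*exp(z) + 1.5)*(21.06*exp(2*z) + 4.56*exp(z) + 3.0)*exp(z) + (76.7637*exp(2*z) + 11.0808*exp(z) + 3.645)*(3.51*exp(3*z) + 1.14*exp(2*z) + 1.5*exp(z) + 4.22))*exp(z)/(3.51*exp(3*z) + 1.14*exp(2*z) + 1.5*exp(z) + 4.22)^3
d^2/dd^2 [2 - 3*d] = 0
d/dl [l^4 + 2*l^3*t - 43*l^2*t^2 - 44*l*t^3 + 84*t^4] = 4*l^3 + 6*l^2*t - 86*l*t^2 - 44*t^3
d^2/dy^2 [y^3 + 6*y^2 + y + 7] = 6*y + 12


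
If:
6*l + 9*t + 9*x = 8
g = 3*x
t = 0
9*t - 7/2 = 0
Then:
No Solution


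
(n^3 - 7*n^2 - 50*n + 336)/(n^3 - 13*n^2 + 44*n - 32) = (n^2 + n - 42)/(n^2 - 5*n + 4)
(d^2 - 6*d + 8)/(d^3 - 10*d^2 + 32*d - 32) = 1/(d - 4)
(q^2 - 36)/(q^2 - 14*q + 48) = (q + 6)/(q - 8)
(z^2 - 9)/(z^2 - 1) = (z^2 - 9)/(z^2 - 1)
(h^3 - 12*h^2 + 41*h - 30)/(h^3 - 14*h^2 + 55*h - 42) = (h - 5)/(h - 7)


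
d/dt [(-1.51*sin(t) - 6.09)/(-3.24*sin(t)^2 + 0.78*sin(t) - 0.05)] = (-4.8924*sin(t)^2 - 39.4632*sin(t) + 4.8257)*cos(t)/(10.4976*sin(t)^4 - 5.0544*sin(t)^3 + 0.9324*sin(t)^2 - 0.078*sin(t) + 0.0025)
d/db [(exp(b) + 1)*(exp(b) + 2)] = (2*exp(b) + 3)*exp(b)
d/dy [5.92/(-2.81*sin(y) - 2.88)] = 16.6352*cos(y)/(2.81*sin(y) + 2.88)^2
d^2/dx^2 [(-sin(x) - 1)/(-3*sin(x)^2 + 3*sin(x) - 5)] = (-81*sin(x)^5 - 45*sin(x)^4 + 90*sin(x)^2 - 151*sin(x)/4 - 225*sin(3*x)/4 + 9*sin(5*x)/2 + 18)/(3*sin(x)^2 - 3*sin(x) + 5)^3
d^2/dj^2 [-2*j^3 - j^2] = -12*j - 2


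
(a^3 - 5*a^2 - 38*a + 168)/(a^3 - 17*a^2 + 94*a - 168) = (a + 6)/(a - 6)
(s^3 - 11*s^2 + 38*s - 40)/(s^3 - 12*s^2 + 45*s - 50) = (s - 4)/(s - 5)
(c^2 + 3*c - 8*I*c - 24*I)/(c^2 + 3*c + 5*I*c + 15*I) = (c - 8*I)/(c + 5*I)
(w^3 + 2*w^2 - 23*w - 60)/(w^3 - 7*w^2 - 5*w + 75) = (w + 4)/(w - 5)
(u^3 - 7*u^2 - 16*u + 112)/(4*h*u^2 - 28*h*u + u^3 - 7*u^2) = (u^2 - 16)/(u*(4*h + u))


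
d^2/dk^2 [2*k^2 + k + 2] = 4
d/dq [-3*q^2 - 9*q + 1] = -6*q - 9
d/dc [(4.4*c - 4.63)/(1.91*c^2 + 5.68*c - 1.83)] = (-8.404*c^2 + 17.6866*c + 18.2464)/(3.6481*c^4 + 21.6976*c^3 + 25.2718*c^2 - 20.7888*c + 3.3489)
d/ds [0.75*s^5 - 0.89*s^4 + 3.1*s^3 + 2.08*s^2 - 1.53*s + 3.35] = 3.75*s^4 - 3.56*s^3 + 9.3*s^2 + 4.16*s - 1.53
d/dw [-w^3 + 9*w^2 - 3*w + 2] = -3*w^2 + 18*w - 3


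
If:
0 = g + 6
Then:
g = -6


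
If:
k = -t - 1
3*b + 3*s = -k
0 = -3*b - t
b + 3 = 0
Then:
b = -3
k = -10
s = 19/3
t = 9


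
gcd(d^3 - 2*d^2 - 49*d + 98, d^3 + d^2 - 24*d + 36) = d - 2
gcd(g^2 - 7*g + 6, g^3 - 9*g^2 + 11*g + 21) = 1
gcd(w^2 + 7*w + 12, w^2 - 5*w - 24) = w + 3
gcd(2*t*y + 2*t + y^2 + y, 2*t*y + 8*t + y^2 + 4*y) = 2*t + y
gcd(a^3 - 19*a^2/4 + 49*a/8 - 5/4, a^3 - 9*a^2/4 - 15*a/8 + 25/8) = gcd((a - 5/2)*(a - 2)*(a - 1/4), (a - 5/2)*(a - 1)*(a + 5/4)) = a - 5/2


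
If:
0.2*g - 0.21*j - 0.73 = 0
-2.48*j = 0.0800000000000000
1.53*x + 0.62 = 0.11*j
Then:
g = 3.62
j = -0.03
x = -0.41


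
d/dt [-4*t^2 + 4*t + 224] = 4 - 8*t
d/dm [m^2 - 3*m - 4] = 2*m - 3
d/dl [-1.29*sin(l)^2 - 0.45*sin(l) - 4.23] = -(2.58*sin(l) + 0.45)*cos(l)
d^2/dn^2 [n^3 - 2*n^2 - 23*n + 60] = 6*n - 4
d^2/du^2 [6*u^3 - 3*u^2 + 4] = 36*u - 6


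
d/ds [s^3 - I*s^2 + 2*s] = 3*s^2 - 2*I*s + 2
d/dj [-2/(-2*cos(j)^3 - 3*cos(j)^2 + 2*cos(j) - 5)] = 4*(-sin(j) + 6*sin(2*j) + 3*sin(3*j))/(cos(j) - 3*cos(2*j) - cos(3*j) - 13)^2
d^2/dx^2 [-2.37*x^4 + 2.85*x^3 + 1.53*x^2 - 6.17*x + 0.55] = -28.44*x^2 + 17.1*x + 3.06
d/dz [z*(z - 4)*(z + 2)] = 3*z^2 - 4*z - 8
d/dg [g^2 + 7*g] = 2*g + 7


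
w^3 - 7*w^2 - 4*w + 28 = (w - 7)*(w - 2)*(w + 2)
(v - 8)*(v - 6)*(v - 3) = v^3 - 17*v^2 + 90*v - 144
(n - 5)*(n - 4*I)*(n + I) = n^3 - 5*n^2 - 3*I*n^2 + 4*n + 15*I*n - 20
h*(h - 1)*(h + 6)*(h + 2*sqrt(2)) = h^4 + 2*sqrt(2)*h^3 + 5*h^3 - 6*h^2 + 10*sqrt(2)*h^2 - 12*sqrt(2)*h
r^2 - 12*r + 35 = (r - 7)*(r - 5)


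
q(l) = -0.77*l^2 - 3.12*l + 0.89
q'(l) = -1.54*l - 3.12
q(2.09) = -8.99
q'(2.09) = -6.34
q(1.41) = -5.04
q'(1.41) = -5.29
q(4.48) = -28.54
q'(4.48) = -10.02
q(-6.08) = -8.60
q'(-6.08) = 6.24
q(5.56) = -40.26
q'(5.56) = -11.68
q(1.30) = -4.47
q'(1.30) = -5.12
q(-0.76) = 2.82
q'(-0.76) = -1.95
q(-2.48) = 3.89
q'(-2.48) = 0.70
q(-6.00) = -8.11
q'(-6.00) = 6.12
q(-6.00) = -8.11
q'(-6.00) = 6.12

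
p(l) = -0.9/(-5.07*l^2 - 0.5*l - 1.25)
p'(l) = -0.9*(10.14*l + 0.5)/(-5.07*l^2 - 0.5*l - 1.25)^2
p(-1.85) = 0.05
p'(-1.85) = 0.05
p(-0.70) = 0.27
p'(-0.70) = 0.52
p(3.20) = 0.02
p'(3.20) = -0.01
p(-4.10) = 0.01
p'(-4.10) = 0.01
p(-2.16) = 0.04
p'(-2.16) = 0.03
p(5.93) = 0.00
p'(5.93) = -0.00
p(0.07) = 0.69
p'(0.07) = -0.63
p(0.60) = 0.27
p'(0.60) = -0.52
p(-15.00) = 0.00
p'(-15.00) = 0.00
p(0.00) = 0.72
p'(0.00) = -0.29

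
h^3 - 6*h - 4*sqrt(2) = (h - 2*sqrt(2))*(h + sqrt(2))^2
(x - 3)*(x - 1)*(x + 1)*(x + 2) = x^4 - x^3 - 7*x^2 + x + 6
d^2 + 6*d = d*(d + 6)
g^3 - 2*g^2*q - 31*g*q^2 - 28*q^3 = (g - 7*q)*(g + q)*(g + 4*q)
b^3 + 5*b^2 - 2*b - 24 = (b - 2)*(b + 3)*(b + 4)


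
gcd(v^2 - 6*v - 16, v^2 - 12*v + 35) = 1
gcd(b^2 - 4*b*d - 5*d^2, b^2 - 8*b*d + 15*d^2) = b - 5*d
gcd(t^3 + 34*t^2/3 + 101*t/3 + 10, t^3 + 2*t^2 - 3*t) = 1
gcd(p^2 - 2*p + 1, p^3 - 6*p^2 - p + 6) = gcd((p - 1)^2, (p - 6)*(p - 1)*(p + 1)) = p - 1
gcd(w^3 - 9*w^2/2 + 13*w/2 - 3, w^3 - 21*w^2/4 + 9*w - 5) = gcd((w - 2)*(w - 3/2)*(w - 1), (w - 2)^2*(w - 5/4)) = w - 2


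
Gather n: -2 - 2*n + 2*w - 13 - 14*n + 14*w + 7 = -16*n + 16*w - 8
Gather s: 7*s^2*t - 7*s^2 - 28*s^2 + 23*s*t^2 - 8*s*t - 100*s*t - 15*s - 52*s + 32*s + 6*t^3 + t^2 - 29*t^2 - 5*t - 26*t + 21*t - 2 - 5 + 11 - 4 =s^2*(7*t - 35) + s*(23*t^2 - 108*t - 35) + 6*t^3 - 28*t^2 - 10*t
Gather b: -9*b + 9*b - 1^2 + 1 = 0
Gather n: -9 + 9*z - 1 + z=10*z - 10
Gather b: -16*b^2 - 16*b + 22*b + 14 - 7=-16*b^2 + 6*b + 7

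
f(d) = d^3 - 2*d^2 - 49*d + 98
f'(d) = 3*d^2 - 4*d - 49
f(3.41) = -52.69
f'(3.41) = -27.76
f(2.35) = -15.22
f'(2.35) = -41.83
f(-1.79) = 173.57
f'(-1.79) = -32.23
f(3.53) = -55.90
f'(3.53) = -25.74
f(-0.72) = 131.87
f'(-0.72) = -44.56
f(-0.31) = 112.97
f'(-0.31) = -47.47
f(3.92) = -64.58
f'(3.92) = -18.58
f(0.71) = 62.56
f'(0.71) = -50.33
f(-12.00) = -1330.00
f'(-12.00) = 431.00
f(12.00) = 950.00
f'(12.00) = 335.00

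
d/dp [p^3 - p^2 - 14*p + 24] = 3*p^2 - 2*p - 14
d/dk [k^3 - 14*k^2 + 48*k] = 3*k^2 - 28*k + 48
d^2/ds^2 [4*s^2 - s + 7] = 8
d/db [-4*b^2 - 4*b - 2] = -8*b - 4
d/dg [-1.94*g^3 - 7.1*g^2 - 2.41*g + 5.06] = -5.82*g^2 - 14.2*g - 2.41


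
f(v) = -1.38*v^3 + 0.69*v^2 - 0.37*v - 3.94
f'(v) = -4.14*v^2 + 1.38*v - 0.37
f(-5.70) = 276.15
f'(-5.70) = -142.74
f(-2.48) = 22.27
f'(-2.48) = -29.26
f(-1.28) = 0.56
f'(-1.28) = -8.92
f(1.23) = -5.92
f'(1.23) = -4.94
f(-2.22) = 15.38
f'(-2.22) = -23.84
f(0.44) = -4.09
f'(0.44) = -0.56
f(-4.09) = 103.53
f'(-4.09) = -75.27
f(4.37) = -107.55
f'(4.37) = -73.40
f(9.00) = -957.40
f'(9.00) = -323.29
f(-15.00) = 4814.36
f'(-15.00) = -952.57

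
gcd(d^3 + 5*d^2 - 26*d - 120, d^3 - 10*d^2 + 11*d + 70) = d - 5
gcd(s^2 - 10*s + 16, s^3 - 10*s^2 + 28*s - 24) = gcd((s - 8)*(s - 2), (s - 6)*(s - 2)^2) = s - 2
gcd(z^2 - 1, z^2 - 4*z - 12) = 1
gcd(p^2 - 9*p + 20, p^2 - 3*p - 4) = p - 4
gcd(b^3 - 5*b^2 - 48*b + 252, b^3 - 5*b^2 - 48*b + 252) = b^3 - 5*b^2 - 48*b + 252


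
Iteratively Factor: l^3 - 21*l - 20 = (l - 5)*(l^2 + 5*l + 4) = (l - 5)*(l + 4)*(l + 1)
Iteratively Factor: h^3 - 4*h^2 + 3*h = (h)*(h^2 - 4*h + 3) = h*(h - 3)*(h - 1)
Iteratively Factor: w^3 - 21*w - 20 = (w + 1)*(w^2 - w - 20) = (w - 5)*(w + 1)*(w + 4)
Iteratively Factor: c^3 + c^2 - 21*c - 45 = (c + 3)*(c^2 - 2*c - 15) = (c + 3)^2*(c - 5)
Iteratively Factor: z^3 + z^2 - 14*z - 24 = (z + 3)*(z^2 - 2*z - 8) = (z - 4)*(z + 3)*(z + 2)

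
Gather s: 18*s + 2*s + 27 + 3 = 20*s + 30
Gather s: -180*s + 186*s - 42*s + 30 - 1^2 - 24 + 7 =12 - 36*s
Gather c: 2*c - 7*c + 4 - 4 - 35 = -5*c - 35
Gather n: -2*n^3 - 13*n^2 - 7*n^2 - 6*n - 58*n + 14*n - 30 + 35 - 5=-2*n^3 - 20*n^2 - 50*n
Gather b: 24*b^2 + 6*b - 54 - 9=24*b^2 + 6*b - 63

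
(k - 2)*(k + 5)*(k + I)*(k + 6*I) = k^4 + 3*k^3 + 7*I*k^3 - 16*k^2 + 21*I*k^2 - 18*k - 70*I*k + 60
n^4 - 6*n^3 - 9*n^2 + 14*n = n*(n - 7)*(n - 1)*(n + 2)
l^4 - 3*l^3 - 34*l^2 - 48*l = l*(l - 8)*(l + 2)*(l + 3)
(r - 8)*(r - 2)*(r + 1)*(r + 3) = r^4 - 6*r^3 - 21*r^2 + 34*r + 48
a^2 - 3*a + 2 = (a - 2)*(a - 1)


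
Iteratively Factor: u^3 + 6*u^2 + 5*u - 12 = (u - 1)*(u^2 + 7*u + 12) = (u - 1)*(u + 3)*(u + 4)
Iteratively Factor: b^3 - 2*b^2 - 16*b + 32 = (b + 4)*(b^2 - 6*b + 8) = (b - 2)*(b + 4)*(b - 4)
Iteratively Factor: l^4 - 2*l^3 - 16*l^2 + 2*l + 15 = (l + 1)*(l^3 - 3*l^2 - 13*l + 15) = (l - 1)*(l + 1)*(l^2 - 2*l - 15) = (l - 1)*(l + 1)*(l + 3)*(l - 5)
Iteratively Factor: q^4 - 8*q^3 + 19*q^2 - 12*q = (q - 4)*(q^3 - 4*q^2 + 3*q) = (q - 4)*(q - 3)*(q^2 - q) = (q - 4)*(q - 3)*(q - 1)*(q)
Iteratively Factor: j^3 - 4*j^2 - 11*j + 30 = (j - 5)*(j^2 + j - 6) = (j - 5)*(j + 3)*(j - 2)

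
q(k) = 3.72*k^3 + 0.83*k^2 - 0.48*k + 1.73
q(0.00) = 1.73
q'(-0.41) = 0.72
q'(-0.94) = 7.82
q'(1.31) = 20.85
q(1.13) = 7.62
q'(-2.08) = 44.35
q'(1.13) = 15.65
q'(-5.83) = 369.16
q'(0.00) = -0.48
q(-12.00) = -6301.15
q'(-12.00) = 1586.64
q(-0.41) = 1.81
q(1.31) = 10.89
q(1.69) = 21.25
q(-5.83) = -704.40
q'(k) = 11.16*k^2 + 1.66*k - 0.48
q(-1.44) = -6.97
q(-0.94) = -0.18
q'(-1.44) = 20.27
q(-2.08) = -27.16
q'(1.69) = 34.20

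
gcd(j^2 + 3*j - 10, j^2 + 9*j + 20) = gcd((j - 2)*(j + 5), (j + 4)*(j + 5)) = j + 5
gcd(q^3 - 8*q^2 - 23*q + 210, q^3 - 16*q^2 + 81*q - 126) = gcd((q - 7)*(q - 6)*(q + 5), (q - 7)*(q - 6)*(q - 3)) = q^2 - 13*q + 42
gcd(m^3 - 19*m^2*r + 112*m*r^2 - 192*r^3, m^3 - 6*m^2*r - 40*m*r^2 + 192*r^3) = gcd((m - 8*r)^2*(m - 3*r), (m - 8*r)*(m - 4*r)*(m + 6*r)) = -m + 8*r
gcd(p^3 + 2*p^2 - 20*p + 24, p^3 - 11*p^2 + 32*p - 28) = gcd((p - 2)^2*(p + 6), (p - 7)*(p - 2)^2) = p^2 - 4*p + 4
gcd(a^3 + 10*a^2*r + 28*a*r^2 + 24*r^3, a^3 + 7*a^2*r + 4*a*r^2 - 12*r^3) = a^2 + 8*a*r + 12*r^2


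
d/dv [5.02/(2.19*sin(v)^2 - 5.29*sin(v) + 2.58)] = (26.5558 - 21.9876*sin(v))*cos(v)/(2.19*sin(v)^2 - 5.29*sin(v) + 2.58)^2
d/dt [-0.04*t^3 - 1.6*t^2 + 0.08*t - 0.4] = -0.12*t^2 - 3.2*t + 0.08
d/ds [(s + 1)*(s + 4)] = 2*s + 5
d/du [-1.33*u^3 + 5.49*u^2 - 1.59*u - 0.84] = -3.99*u^2 + 10.98*u - 1.59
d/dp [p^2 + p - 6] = 2*p + 1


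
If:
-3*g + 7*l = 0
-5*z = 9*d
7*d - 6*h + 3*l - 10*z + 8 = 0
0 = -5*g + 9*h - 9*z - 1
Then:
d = -5*z/9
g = 154/43 - 1253*z/129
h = 271/129 - 5104*z/1161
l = 66/43 - 179*z/43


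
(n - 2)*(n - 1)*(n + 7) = n^3 + 4*n^2 - 19*n + 14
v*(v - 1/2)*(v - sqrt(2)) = v^3 - sqrt(2)*v^2 - v^2/2 + sqrt(2)*v/2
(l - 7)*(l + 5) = l^2 - 2*l - 35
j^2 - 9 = (j - 3)*(j + 3)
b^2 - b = b*(b - 1)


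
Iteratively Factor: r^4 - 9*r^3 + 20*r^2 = (r - 5)*(r^3 - 4*r^2) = r*(r - 5)*(r^2 - 4*r) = r*(r - 5)*(r - 4)*(r)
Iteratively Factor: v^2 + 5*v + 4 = (v + 4)*(v + 1)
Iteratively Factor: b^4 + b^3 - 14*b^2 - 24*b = (b + 3)*(b^3 - 2*b^2 - 8*b) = b*(b + 3)*(b^2 - 2*b - 8) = b*(b - 4)*(b + 3)*(b + 2)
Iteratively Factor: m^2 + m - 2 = (m + 2)*(m - 1)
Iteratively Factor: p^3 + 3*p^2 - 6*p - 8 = (p - 2)*(p^2 + 5*p + 4) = (p - 2)*(p + 4)*(p + 1)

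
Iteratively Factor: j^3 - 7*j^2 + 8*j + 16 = (j - 4)*(j^2 - 3*j - 4) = (j - 4)*(j + 1)*(j - 4)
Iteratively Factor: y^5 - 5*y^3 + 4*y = (y)*(y^4 - 5*y^2 + 4) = y*(y + 1)*(y^3 - y^2 - 4*y + 4) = y*(y + 1)*(y + 2)*(y^2 - 3*y + 2) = y*(y - 2)*(y + 1)*(y + 2)*(y - 1)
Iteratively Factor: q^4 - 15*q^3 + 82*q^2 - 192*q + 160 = (q - 4)*(q^3 - 11*q^2 + 38*q - 40) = (q - 4)*(q - 2)*(q^2 - 9*q + 20) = (q - 4)^2*(q - 2)*(q - 5)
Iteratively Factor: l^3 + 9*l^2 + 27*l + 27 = (l + 3)*(l^2 + 6*l + 9) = (l + 3)^2*(l + 3)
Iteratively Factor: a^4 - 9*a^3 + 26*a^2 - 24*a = (a - 4)*(a^3 - 5*a^2 + 6*a) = (a - 4)*(a - 2)*(a^2 - 3*a) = (a - 4)*(a - 3)*(a - 2)*(a)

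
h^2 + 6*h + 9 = (h + 3)^2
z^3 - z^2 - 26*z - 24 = (z - 6)*(z + 1)*(z + 4)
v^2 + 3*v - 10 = (v - 2)*(v + 5)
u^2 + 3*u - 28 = (u - 4)*(u + 7)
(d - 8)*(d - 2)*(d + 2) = d^3 - 8*d^2 - 4*d + 32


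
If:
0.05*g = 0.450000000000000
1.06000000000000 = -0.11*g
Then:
No Solution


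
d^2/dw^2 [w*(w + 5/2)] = 2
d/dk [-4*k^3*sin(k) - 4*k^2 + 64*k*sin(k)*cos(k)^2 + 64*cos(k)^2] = -4*k^3*cos(k) - 12*k^2*sin(k) + 16*k*cos(k) + 48*k*cos(3*k) - 8*k + 16*sin(k) - 64*sin(2*k) + 16*sin(3*k)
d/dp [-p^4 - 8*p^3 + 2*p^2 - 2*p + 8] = -4*p^3 - 24*p^2 + 4*p - 2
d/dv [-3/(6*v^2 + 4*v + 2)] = 3*(3*v + 1)/(3*v^2 + 2*v + 1)^2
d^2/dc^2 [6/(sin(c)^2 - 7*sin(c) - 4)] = 6*(4*sin(c)^4 - 21*sin(c)^3 + 59*sin(c)^2 + 14*sin(c) - 106)/(7*sin(c) + cos(c)^2 + 3)^3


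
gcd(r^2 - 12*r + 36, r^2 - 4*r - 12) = r - 6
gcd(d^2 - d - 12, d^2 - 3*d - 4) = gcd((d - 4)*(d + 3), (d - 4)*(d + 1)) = d - 4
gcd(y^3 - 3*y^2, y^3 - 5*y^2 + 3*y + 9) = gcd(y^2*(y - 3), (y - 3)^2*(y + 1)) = y - 3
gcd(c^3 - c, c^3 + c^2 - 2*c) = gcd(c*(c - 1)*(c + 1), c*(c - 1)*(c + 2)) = c^2 - c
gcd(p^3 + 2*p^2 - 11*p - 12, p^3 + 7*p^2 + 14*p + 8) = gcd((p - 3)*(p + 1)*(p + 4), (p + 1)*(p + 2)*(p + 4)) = p^2 + 5*p + 4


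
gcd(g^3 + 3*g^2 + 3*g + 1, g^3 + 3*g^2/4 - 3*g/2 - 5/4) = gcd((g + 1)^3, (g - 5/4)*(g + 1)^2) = g^2 + 2*g + 1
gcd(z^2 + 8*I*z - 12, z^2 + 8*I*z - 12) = z^2 + 8*I*z - 12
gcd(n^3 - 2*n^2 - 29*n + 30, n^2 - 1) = n - 1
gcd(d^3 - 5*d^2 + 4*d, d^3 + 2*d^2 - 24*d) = d^2 - 4*d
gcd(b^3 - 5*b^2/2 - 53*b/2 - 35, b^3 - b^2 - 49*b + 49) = b - 7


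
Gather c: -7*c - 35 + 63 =28 - 7*c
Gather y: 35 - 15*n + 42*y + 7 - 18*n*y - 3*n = -18*n + y*(42 - 18*n) + 42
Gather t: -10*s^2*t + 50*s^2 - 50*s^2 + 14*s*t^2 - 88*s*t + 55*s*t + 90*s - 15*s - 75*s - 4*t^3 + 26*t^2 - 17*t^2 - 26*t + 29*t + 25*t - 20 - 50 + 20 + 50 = -4*t^3 + t^2*(14*s + 9) + t*(-10*s^2 - 33*s + 28)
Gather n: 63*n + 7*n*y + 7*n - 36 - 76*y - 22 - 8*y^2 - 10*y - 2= n*(7*y + 70) - 8*y^2 - 86*y - 60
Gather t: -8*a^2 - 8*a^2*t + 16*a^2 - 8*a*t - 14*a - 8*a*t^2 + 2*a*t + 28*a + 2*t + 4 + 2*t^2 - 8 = 8*a^2 + 14*a + t^2*(2 - 8*a) + t*(-8*a^2 - 6*a + 2) - 4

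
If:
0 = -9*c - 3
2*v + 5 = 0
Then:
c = -1/3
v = -5/2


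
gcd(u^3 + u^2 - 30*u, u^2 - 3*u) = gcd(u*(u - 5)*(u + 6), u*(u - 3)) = u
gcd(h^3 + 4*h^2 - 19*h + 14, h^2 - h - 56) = h + 7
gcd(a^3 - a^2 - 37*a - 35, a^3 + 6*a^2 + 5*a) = a^2 + 6*a + 5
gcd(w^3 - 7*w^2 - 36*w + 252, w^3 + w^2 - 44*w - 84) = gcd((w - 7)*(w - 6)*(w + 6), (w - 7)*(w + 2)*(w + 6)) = w^2 - w - 42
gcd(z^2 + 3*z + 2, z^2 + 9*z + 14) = z + 2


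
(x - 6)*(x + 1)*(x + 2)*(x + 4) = x^4 + x^3 - 28*x^2 - 76*x - 48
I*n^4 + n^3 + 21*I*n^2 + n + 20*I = (n - 5*I)*(n + I)*(n + 4*I)*(I*n + 1)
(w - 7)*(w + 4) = w^2 - 3*w - 28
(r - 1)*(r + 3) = r^2 + 2*r - 3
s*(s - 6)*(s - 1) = s^3 - 7*s^2 + 6*s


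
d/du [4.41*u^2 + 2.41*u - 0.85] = 8.82*u + 2.41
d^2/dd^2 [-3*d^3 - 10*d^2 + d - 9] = -18*d - 20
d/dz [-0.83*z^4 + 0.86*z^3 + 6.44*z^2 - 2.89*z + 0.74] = -3.32*z^3 + 2.58*z^2 + 12.88*z - 2.89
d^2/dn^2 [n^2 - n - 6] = 2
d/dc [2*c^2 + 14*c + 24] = 4*c + 14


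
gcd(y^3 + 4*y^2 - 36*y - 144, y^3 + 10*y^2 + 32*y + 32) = y + 4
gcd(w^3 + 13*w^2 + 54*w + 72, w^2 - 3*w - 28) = w + 4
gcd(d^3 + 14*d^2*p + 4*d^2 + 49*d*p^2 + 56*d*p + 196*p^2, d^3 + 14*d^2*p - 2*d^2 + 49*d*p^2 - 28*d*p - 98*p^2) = d^2 + 14*d*p + 49*p^2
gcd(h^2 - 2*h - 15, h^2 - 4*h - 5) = h - 5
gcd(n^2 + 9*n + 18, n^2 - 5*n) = 1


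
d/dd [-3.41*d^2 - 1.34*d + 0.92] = -6.82*d - 1.34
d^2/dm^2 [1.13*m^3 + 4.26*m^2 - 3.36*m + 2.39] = 6.78*m + 8.52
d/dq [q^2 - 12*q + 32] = 2*q - 12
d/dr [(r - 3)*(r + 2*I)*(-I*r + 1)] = -3*I*r^2 + 6*r*(1 + I) - 9 + 2*I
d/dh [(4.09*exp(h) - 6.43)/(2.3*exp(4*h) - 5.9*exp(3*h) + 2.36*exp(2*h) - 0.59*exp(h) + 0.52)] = (-28.221*exp(4*h) + 107.418*exp(3*h) - 123.4634*exp(2*h) + 30.3496*exp(h) - 1.6669)*exp(h)/(5.29*exp(8*h) - 27.14*exp(7*h) + 45.666*exp(6*h) - 30.562*exp(5*h) + 14.9236*exp(4*h) - 8.9208*exp(3*h) + 2.8025*exp(2*h) - 0.6136*exp(h) + 0.2704)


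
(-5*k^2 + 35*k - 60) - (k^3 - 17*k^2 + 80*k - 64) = -k^3 + 12*k^2 - 45*k + 4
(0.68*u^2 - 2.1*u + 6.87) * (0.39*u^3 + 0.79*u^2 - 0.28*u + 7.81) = 0.2652*u^5 - 0.2818*u^4 + 0.8299*u^3 + 11.3261*u^2 - 18.3246*u + 53.6547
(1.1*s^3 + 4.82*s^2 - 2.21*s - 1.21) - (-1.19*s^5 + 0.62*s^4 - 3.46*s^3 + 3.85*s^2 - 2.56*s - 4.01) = 1.19*s^5 - 0.62*s^4 + 4.56*s^3 + 0.97*s^2 + 0.35*s + 2.8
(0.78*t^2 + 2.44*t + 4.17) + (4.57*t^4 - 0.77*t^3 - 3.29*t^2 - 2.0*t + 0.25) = 4.57*t^4 - 0.77*t^3 - 2.51*t^2 + 0.44*t + 4.42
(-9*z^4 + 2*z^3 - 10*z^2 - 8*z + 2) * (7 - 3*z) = 27*z^5 - 69*z^4 + 44*z^3 - 46*z^2 - 62*z + 14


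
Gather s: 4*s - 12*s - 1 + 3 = 2 - 8*s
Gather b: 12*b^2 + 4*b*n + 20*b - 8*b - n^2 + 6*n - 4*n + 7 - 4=12*b^2 + b*(4*n + 12) - n^2 + 2*n + 3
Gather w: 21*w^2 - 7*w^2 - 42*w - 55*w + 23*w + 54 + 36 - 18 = 14*w^2 - 74*w + 72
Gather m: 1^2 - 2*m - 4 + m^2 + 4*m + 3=m^2 + 2*m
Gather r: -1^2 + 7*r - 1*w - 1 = 7*r - w - 2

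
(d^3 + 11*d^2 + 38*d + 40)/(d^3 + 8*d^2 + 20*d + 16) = (d + 5)/(d + 2)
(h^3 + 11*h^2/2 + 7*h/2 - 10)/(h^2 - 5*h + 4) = (h^2 + 13*h/2 + 10)/(h - 4)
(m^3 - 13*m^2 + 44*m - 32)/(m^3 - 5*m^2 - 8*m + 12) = (m^2 - 12*m + 32)/(m^2 - 4*m - 12)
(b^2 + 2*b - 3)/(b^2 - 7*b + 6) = (b + 3)/(b - 6)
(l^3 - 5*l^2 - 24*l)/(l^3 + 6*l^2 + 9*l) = (l - 8)/(l + 3)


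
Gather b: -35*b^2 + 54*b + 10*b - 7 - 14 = -35*b^2 + 64*b - 21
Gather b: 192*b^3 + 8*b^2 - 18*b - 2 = 192*b^3 + 8*b^2 - 18*b - 2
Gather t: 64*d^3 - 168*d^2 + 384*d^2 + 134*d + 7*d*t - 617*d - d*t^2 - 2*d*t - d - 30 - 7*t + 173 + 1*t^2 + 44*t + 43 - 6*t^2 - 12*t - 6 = 64*d^3 + 216*d^2 - 484*d + t^2*(-d - 5) + t*(5*d + 25) + 180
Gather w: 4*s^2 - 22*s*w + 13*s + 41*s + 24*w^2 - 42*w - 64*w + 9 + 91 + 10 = 4*s^2 + 54*s + 24*w^2 + w*(-22*s - 106) + 110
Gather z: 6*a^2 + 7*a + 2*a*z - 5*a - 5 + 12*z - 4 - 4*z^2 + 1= 6*a^2 + 2*a - 4*z^2 + z*(2*a + 12) - 8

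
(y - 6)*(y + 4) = y^2 - 2*y - 24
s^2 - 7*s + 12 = (s - 4)*(s - 3)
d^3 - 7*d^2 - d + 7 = (d - 7)*(d - 1)*(d + 1)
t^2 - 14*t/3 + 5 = (t - 3)*(t - 5/3)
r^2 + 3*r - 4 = (r - 1)*(r + 4)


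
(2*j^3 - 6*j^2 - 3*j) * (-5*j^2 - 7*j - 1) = -10*j^5 + 16*j^4 + 55*j^3 + 27*j^2 + 3*j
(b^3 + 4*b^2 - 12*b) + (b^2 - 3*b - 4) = b^3 + 5*b^2 - 15*b - 4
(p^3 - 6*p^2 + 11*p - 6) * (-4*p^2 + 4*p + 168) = -4*p^5 + 28*p^4 + 100*p^3 - 940*p^2 + 1824*p - 1008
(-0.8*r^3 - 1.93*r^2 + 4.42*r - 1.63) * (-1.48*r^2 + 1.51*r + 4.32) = 1.184*r^5 + 1.6484*r^4 - 12.9119*r^3 + 0.749*r^2 + 16.6331*r - 7.0416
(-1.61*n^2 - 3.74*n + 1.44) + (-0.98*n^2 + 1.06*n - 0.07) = -2.59*n^2 - 2.68*n + 1.37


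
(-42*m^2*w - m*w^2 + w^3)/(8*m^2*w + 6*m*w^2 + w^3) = (-42*m^2 - m*w + w^2)/(8*m^2 + 6*m*w + w^2)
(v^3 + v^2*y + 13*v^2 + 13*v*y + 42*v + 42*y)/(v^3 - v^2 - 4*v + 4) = (v^3 + v^2*y + 13*v^2 + 13*v*y + 42*v + 42*y)/(v^3 - v^2 - 4*v + 4)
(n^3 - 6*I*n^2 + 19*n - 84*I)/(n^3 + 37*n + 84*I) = (n - 3*I)/(n + 3*I)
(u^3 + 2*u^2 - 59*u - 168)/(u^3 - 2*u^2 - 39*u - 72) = (u + 7)/(u + 3)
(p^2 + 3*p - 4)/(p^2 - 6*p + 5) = (p + 4)/(p - 5)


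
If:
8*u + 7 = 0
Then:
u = -7/8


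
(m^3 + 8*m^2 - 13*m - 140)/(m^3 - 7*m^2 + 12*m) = (m^2 + 12*m + 35)/(m*(m - 3))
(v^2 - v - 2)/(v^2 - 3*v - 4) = (v - 2)/(v - 4)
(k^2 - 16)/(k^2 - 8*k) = (k^2 - 16)/(k*(k - 8))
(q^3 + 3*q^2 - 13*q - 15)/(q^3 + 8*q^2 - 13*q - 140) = (q^2 - 2*q - 3)/(q^2 + 3*q - 28)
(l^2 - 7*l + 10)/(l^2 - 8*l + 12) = (l - 5)/(l - 6)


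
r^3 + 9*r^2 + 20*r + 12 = (r + 1)*(r + 2)*(r + 6)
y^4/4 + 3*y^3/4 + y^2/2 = y^2*(y/4 + 1/2)*(y + 1)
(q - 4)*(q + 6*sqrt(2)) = q^2 - 4*q + 6*sqrt(2)*q - 24*sqrt(2)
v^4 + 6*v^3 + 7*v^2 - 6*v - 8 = (v - 1)*(v + 1)*(v + 2)*(v + 4)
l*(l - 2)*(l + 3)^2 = l^4 + 4*l^3 - 3*l^2 - 18*l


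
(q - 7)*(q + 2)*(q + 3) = q^3 - 2*q^2 - 29*q - 42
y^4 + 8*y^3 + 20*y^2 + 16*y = y*(y + 2)^2*(y + 4)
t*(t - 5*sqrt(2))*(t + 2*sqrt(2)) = t^3 - 3*sqrt(2)*t^2 - 20*t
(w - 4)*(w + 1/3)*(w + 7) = w^3 + 10*w^2/3 - 27*w - 28/3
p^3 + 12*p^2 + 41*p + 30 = (p + 1)*(p + 5)*(p + 6)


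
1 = 1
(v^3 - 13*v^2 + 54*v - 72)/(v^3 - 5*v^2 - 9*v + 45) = (v^2 - 10*v + 24)/(v^2 - 2*v - 15)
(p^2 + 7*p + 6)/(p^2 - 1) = (p + 6)/(p - 1)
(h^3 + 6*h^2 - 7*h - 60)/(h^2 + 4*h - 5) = (h^2 + h - 12)/(h - 1)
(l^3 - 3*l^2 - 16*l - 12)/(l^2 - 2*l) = (l^3 - 3*l^2 - 16*l - 12)/(l*(l - 2))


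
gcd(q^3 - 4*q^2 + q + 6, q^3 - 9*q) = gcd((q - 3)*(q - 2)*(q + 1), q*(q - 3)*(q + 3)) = q - 3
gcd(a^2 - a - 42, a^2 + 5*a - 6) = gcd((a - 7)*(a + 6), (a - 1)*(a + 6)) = a + 6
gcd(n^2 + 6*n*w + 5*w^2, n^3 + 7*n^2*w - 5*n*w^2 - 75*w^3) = n + 5*w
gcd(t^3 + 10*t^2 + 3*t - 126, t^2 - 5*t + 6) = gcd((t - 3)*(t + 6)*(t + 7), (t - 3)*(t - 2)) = t - 3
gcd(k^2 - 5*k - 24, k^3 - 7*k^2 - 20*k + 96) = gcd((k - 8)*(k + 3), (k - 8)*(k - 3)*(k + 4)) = k - 8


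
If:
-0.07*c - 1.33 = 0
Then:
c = -19.00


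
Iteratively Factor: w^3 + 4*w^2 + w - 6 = (w + 2)*(w^2 + 2*w - 3) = (w + 2)*(w + 3)*(w - 1)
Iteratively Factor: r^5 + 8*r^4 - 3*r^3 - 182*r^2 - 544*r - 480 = (r + 4)*(r^4 + 4*r^3 - 19*r^2 - 106*r - 120) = (r - 5)*(r + 4)*(r^3 + 9*r^2 + 26*r + 24) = (r - 5)*(r + 3)*(r + 4)*(r^2 + 6*r + 8) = (r - 5)*(r + 3)*(r + 4)^2*(r + 2)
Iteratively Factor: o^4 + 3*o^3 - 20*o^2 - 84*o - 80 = (o + 2)*(o^3 + o^2 - 22*o - 40) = (o - 5)*(o + 2)*(o^2 + 6*o + 8) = (o - 5)*(o + 2)*(o + 4)*(o + 2)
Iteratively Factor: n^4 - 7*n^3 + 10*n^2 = (n - 5)*(n^3 - 2*n^2) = (n - 5)*(n - 2)*(n^2) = n*(n - 5)*(n - 2)*(n)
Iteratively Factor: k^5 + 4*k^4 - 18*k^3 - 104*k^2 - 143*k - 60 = (k + 4)*(k^4 - 18*k^2 - 32*k - 15) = (k + 1)*(k + 4)*(k^3 - k^2 - 17*k - 15) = (k + 1)*(k + 3)*(k + 4)*(k^2 - 4*k - 5) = (k + 1)^2*(k + 3)*(k + 4)*(k - 5)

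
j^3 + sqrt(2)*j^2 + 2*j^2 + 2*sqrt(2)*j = j*(j + 2)*(j + sqrt(2))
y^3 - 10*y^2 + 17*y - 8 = (y - 8)*(y - 1)^2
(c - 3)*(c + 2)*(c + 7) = c^3 + 6*c^2 - 13*c - 42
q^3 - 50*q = q*(q - 5*sqrt(2))*(q + 5*sqrt(2))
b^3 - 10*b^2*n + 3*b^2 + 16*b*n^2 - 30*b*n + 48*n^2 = (b + 3)*(b - 8*n)*(b - 2*n)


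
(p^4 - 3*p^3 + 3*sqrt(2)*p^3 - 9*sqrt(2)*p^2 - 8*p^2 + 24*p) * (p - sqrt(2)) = p^5 - 3*p^4 + 2*sqrt(2)*p^4 - 14*p^3 - 6*sqrt(2)*p^3 + 8*sqrt(2)*p^2 + 42*p^2 - 24*sqrt(2)*p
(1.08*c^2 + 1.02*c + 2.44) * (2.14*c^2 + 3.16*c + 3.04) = 2.3112*c^4 + 5.5956*c^3 + 11.728*c^2 + 10.8112*c + 7.4176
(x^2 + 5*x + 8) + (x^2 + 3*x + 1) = 2*x^2 + 8*x + 9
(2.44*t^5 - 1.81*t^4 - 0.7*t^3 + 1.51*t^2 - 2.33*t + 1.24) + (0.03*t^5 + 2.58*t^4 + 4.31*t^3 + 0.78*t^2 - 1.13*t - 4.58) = 2.47*t^5 + 0.77*t^4 + 3.61*t^3 + 2.29*t^2 - 3.46*t - 3.34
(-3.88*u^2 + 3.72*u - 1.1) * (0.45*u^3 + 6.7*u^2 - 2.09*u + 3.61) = -1.746*u^5 - 24.322*u^4 + 32.5382*u^3 - 29.1516*u^2 + 15.7282*u - 3.971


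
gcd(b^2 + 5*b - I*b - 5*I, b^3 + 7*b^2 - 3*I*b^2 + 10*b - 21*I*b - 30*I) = b + 5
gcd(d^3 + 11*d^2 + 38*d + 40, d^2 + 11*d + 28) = d + 4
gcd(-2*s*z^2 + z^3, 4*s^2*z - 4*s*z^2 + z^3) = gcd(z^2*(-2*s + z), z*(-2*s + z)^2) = -2*s*z + z^2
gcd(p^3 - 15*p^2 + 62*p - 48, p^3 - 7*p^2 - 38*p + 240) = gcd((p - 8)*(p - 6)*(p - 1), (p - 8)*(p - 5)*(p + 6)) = p - 8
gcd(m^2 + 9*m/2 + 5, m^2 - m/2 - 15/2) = m + 5/2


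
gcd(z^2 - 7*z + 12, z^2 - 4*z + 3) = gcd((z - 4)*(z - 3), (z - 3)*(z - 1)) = z - 3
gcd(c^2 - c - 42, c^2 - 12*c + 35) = c - 7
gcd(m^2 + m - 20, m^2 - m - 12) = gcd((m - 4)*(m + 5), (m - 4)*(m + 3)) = m - 4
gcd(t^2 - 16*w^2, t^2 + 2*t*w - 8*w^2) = t + 4*w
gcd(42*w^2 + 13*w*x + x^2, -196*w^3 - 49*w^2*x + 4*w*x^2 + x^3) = 7*w + x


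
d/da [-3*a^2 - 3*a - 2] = -6*a - 3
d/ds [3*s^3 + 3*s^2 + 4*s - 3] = 9*s^2 + 6*s + 4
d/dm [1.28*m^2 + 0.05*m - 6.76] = 2.56*m + 0.05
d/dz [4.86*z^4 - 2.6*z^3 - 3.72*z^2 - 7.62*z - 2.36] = 19.44*z^3 - 7.8*z^2 - 7.44*z - 7.62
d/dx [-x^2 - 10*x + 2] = -2*x - 10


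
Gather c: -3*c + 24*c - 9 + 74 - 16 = 21*c + 49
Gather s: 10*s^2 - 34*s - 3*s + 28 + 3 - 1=10*s^2 - 37*s + 30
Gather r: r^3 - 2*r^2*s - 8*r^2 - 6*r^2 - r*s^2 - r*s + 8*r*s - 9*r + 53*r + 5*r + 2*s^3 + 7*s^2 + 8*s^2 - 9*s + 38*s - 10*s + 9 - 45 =r^3 + r^2*(-2*s - 14) + r*(-s^2 + 7*s + 49) + 2*s^3 + 15*s^2 + 19*s - 36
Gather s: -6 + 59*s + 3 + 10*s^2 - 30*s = 10*s^2 + 29*s - 3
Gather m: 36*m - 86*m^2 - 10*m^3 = -10*m^3 - 86*m^2 + 36*m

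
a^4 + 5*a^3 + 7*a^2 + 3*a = a*(a + 1)^2*(a + 3)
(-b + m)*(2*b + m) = -2*b^2 + b*m + m^2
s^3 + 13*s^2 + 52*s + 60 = (s + 2)*(s + 5)*(s + 6)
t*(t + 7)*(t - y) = t^3 - t^2*y + 7*t^2 - 7*t*y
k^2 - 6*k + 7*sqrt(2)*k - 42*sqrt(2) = (k - 6)*(k + 7*sqrt(2))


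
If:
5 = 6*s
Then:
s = 5/6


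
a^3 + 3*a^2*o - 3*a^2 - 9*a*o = a*(a - 3)*(a + 3*o)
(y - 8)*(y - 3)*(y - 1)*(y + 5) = y^4 - 7*y^3 - 25*y^2 + 151*y - 120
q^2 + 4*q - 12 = (q - 2)*(q + 6)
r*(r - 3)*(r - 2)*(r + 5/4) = r^4 - 15*r^3/4 - r^2/4 + 15*r/2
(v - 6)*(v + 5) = v^2 - v - 30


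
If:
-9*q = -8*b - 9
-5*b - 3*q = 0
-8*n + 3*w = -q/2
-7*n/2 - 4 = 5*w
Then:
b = -9/23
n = -477/2323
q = 15/23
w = -3049/4646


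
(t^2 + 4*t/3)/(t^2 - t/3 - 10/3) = t*(3*t + 4)/(3*t^2 - t - 10)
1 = 1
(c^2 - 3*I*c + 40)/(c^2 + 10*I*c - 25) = (c - 8*I)/(c + 5*I)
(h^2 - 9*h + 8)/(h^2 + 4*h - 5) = (h - 8)/(h + 5)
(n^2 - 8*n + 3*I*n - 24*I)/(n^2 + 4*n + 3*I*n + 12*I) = (n - 8)/(n + 4)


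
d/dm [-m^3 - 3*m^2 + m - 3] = -3*m^2 - 6*m + 1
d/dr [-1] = 0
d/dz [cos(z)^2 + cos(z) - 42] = -sin(z) - sin(2*z)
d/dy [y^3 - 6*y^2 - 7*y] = 3*y^2 - 12*y - 7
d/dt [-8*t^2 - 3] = -16*t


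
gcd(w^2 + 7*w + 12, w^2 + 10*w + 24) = w + 4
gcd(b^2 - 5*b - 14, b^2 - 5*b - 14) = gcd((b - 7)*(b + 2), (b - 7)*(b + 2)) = b^2 - 5*b - 14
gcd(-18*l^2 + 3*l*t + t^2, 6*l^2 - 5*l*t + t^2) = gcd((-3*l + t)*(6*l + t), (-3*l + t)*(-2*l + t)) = -3*l + t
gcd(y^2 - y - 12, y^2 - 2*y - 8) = y - 4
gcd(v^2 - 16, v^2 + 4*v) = v + 4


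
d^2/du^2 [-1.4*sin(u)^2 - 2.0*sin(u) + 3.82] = 2.0*sin(u) - 2.8*cos(2*u)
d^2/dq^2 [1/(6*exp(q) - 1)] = (36*exp(q) + 6)*exp(q)/(6*exp(q) - 1)^3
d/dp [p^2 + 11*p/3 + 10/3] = 2*p + 11/3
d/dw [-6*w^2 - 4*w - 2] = -12*w - 4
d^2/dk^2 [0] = 0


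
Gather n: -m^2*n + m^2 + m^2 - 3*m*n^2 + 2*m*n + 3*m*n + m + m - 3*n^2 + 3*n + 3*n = 2*m^2 + 2*m + n^2*(-3*m - 3) + n*(-m^2 + 5*m + 6)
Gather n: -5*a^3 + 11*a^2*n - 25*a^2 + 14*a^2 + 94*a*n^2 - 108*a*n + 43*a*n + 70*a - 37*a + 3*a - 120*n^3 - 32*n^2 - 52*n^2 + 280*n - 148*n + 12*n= -5*a^3 - 11*a^2 + 36*a - 120*n^3 + n^2*(94*a - 84) + n*(11*a^2 - 65*a + 144)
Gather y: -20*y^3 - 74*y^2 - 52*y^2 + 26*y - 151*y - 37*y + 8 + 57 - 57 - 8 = -20*y^3 - 126*y^2 - 162*y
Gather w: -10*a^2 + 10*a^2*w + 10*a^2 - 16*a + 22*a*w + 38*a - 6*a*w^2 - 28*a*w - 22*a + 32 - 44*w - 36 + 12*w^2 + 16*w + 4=w^2*(12 - 6*a) + w*(10*a^2 - 6*a - 28)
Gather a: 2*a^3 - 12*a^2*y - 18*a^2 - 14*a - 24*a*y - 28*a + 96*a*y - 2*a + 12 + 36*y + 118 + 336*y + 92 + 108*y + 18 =2*a^3 + a^2*(-12*y - 18) + a*(72*y - 44) + 480*y + 240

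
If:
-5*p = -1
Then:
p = 1/5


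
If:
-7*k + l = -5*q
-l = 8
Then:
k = 5*q/7 - 8/7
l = -8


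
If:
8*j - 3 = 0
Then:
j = 3/8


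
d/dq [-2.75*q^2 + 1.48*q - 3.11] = 1.48 - 5.5*q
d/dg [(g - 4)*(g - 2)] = 2*g - 6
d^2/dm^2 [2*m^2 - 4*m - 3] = 4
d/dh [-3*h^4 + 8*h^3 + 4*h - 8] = -12*h^3 + 24*h^2 + 4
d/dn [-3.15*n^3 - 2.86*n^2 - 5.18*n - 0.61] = -9.45*n^2 - 5.72*n - 5.18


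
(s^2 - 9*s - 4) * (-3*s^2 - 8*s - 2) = -3*s^4 + 19*s^3 + 82*s^2 + 50*s + 8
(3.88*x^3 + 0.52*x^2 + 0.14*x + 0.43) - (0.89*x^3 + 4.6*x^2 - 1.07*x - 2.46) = 2.99*x^3 - 4.08*x^2 + 1.21*x + 2.89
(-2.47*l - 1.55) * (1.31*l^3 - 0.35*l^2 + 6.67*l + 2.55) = -3.2357*l^4 - 1.166*l^3 - 15.9324*l^2 - 16.637*l - 3.9525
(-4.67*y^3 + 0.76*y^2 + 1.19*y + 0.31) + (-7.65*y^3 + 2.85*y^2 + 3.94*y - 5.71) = -12.32*y^3 + 3.61*y^2 + 5.13*y - 5.4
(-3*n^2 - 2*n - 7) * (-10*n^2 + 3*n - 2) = 30*n^4 + 11*n^3 + 70*n^2 - 17*n + 14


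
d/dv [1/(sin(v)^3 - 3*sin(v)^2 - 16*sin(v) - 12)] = (-3*sin(v)^2 + 6*sin(v) + 16)*cos(v)/((sin(v) - 6)^2*(sin(v) + 1)^2*(sin(v) + 2)^2)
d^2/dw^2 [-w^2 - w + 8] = -2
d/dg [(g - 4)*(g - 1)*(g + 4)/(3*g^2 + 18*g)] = (g^4 + 12*g^3 + 10*g^2 - 32*g - 96)/(3*g^2*(g^2 + 12*g + 36))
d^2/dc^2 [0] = 0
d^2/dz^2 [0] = 0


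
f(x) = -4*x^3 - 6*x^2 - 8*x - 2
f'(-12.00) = -1592.00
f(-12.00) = 6142.00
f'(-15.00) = -2528.00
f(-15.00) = 12268.00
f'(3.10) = -160.52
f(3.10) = -203.62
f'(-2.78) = -67.38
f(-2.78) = 59.81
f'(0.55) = -18.23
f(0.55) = -8.88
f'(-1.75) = -23.75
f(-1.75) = 15.06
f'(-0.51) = -5.00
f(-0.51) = 1.05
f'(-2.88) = -72.97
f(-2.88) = 66.83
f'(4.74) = -334.49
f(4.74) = -600.71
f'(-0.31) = -5.43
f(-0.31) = 0.02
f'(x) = -12*x^2 - 12*x - 8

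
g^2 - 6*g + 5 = (g - 5)*(g - 1)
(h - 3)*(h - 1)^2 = h^3 - 5*h^2 + 7*h - 3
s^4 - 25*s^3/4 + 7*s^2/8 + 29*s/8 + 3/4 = (s - 6)*(s - 1)*(s + 1/4)*(s + 1/2)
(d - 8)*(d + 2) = d^2 - 6*d - 16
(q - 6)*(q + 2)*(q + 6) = q^3 + 2*q^2 - 36*q - 72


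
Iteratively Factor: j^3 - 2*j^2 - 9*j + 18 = (j - 2)*(j^2 - 9) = (j - 3)*(j - 2)*(j + 3)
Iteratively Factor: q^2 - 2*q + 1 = (q - 1)*(q - 1)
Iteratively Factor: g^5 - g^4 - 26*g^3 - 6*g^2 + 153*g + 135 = (g - 3)*(g^4 + 2*g^3 - 20*g^2 - 66*g - 45) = (g - 3)*(g + 3)*(g^3 - g^2 - 17*g - 15) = (g - 3)*(g + 1)*(g + 3)*(g^2 - 2*g - 15) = (g - 3)*(g + 1)*(g + 3)^2*(g - 5)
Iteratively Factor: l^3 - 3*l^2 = (l)*(l^2 - 3*l) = l^2*(l - 3)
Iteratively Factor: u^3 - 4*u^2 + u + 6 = (u + 1)*(u^2 - 5*u + 6) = (u - 3)*(u + 1)*(u - 2)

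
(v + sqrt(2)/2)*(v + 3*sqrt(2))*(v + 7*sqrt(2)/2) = v^3 + 7*sqrt(2)*v^2 + 55*v/2 + 21*sqrt(2)/2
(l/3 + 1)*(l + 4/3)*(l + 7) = l^3/3 + 34*l^2/9 + 103*l/9 + 28/3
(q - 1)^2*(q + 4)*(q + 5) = q^4 + 7*q^3 + 3*q^2 - 31*q + 20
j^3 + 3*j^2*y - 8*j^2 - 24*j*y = j*(j - 8)*(j + 3*y)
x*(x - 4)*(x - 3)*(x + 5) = x^4 - 2*x^3 - 23*x^2 + 60*x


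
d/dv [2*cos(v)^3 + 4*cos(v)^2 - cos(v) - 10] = (-6*cos(v)^2 - 8*cos(v) + 1)*sin(v)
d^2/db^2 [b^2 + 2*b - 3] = 2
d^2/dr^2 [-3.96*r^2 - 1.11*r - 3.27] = -7.92000000000000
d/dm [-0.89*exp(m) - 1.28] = -0.89*exp(m)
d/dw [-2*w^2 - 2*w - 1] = -4*w - 2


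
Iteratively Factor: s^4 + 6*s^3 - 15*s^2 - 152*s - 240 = (s + 3)*(s^3 + 3*s^2 - 24*s - 80) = (s + 3)*(s + 4)*(s^2 - s - 20) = (s + 3)*(s + 4)^2*(s - 5)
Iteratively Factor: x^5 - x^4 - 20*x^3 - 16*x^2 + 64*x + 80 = (x - 5)*(x^4 + 4*x^3 - 16*x - 16) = (x - 5)*(x + 2)*(x^3 + 2*x^2 - 4*x - 8) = (x - 5)*(x - 2)*(x + 2)*(x^2 + 4*x + 4) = (x - 5)*(x - 2)*(x + 2)^2*(x + 2)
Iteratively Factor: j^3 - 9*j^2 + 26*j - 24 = (j - 4)*(j^2 - 5*j + 6) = (j - 4)*(j - 3)*(j - 2)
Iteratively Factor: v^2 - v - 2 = (v - 2)*(v + 1)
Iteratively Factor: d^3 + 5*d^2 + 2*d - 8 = (d + 2)*(d^2 + 3*d - 4) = (d + 2)*(d + 4)*(d - 1)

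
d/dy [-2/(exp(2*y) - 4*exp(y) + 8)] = 4*(exp(y) - 2)*exp(y)/(exp(2*y) - 4*exp(y) + 8)^2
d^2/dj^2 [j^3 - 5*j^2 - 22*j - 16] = 6*j - 10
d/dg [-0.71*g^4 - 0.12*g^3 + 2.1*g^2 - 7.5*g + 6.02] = -2.84*g^3 - 0.36*g^2 + 4.2*g - 7.5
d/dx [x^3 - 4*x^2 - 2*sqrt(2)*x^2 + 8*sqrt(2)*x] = 3*x^2 - 8*x - 4*sqrt(2)*x + 8*sqrt(2)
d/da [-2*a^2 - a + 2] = -4*a - 1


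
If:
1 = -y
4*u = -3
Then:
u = -3/4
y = -1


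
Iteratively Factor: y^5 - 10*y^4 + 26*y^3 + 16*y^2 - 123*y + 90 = (y - 5)*(y^4 - 5*y^3 + y^2 + 21*y - 18) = (y - 5)*(y - 3)*(y^3 - 2*y^2 - 5*y + 6) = (y - 5)*(y - 3)*(y - 1)*(y^2 - y - 6) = (y - 5)*(y - 3)*(y - 1)*(y + 2)*(y - 3)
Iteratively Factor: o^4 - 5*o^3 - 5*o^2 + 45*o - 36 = (o - 4)*(o^3 - o^2 - 9*o + 9) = (o - 4)*(o - 3)*(o^2 + 2*o - 3) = (o - 4)*(o - 3)*(o + 3)*(o - 1)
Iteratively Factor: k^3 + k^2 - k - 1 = (k + 1)*(k^2 - 1) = (k + 1)^2*(k - 1)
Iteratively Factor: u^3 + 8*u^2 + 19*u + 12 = (u + 1)*(u^2 + 7*u + 12) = (u + 1)*(u + 3)*(u + 4)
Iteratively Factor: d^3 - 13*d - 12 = (d + 3)*(d^2 - 3*d - 4) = (d + 1)*(d + 3)*(d - 4)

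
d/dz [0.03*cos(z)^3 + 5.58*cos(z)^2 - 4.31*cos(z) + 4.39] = (-0.09*cos(z)^2 - 11.16*cos(z) + 4.31)*sin(z)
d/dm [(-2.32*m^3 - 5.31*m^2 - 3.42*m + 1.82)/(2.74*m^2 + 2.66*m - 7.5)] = (-6.3568*m^4 - 12.3424*m^3 + 47.4462*m^2 + 69.6764*m + 20.8088)/(7.5076*m^4 + 14.5768*m^3 - 34.0244*m^2 - 39.9*m + 56.25)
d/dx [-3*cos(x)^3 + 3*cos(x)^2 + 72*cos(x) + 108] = 3*(3*cos(x)^2 - 2*cos(x) - 24)*sin(x)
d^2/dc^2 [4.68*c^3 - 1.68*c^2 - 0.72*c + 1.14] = 28.08*c - 3.36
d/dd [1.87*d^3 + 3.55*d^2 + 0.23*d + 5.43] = 5.61*d^2 + 7.1*d + 0.23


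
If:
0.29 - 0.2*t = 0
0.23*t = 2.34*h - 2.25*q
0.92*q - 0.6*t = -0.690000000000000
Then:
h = 0.33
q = 0.20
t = 1.45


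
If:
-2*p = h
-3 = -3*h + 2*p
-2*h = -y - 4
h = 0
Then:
No Solution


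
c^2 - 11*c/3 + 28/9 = (c - 7/3)*(c - 4/3)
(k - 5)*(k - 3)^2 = k^3 - 11*k^2 + 39*k - 45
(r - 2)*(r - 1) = r^2 - 3*r + 2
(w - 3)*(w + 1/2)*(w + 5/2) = w^3 - 31*w/4 - 15/4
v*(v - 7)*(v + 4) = v^3 - 3*v^2 - 28*v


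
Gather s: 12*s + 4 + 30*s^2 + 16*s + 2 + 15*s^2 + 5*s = 45*s^2 + 33*s + 6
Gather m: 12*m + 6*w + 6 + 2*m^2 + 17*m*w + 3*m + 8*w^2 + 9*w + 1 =2*m^2 + m*(17*w + 15) + 8*w^2 + 15*w + 7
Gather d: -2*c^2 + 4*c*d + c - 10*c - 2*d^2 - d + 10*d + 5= -2*c^2 - 9*c - 2*d^2 + d*(4*c + 9) + 5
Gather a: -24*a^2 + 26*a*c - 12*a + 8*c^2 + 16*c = -24*a^2 + a*(26*c - 12) + 8*c^2 + 16*c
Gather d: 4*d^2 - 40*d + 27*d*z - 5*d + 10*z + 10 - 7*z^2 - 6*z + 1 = 4*d^2 + d*(27*z - 45) - 7*z^2 + 4*z + 11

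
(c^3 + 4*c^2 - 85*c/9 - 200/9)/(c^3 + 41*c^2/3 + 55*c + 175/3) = (c - 8/3)/(c + 7)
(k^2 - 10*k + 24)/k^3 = (k^2 - 10*k + 24)/k^3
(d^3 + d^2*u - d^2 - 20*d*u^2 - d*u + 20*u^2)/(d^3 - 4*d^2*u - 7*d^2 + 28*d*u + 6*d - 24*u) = (d + 5*u)/(d - 6)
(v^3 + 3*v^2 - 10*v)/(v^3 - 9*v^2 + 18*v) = (v^2 + 3*v - 10)/(v^2 - 9*v + 18)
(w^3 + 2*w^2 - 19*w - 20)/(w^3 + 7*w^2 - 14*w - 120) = (w + 1)/(w + 6)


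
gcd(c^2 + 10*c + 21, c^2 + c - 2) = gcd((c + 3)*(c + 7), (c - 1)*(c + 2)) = 1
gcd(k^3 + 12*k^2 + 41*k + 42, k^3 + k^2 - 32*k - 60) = k + 2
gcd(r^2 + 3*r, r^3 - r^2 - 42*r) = r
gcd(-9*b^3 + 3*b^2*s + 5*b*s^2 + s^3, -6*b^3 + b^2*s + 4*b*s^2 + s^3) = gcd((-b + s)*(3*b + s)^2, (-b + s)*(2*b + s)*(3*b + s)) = -3*b^2 + 2*b*s + s^2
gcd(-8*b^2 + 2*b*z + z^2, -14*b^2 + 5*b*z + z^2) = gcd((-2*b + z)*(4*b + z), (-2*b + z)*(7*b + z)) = -2*b + z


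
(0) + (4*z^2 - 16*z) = 4*z^2 - 16*z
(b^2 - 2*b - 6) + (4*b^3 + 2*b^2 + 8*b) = 4*b^3 + 3*b^2 + 6*b - 6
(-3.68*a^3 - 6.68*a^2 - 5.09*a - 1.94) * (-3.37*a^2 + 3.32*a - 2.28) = 12.4016*a^5 + 10.294*a^4 + 3.3661*a^3 + 4.8694*a^2 + 5.1644*a + 4.4232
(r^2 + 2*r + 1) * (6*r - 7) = 6*r^3 + 5*r^2 - 8*r - 7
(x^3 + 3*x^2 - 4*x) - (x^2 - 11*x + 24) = x^3 + 2*x^2 + 7*x - 24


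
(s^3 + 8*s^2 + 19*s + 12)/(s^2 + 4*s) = s + 4 + 3/s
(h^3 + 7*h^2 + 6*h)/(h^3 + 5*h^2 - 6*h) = (h + 1)/(h - 1)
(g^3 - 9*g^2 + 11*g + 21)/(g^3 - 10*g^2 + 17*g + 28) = (g - 3)/(g - 4)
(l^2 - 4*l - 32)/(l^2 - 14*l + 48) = (l + 4)/(l - 6)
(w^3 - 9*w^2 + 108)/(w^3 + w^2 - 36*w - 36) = (w^2 - 3*w - 18)/(w^2 + 7*w + 6)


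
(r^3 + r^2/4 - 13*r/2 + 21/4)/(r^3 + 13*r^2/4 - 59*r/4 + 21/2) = (r + 3)/(r + 6)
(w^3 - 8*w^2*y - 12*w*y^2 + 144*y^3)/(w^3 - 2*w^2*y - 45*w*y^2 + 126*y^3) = (-w^2 + 2*w*y + 24*y^2)/(-w^2 - 4*w*y + 21*y^2)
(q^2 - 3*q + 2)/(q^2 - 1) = (q - 2)/(q + 1)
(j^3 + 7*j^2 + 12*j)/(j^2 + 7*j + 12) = j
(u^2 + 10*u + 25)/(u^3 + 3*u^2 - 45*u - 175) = 1/(u - 7)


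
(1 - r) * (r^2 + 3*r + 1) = -r^3 - 2*r^2 + 2*r + 1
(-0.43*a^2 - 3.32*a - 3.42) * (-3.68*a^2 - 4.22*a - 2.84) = 1.5824*a^4 + 14.0322*a^3 + 27.8172*a^2 + 23.8612*a + 9.7128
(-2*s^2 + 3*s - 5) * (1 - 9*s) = 18*s^3 - 29*s^2 + 48*s - 5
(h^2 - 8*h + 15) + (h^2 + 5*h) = 2*h^2 - 3*h + 15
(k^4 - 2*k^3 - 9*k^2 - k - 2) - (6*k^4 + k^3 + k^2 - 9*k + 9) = -5*k^4 - 3*k^3 - 10*k^2 + 8*k - 11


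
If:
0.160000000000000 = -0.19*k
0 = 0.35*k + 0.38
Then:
No Solution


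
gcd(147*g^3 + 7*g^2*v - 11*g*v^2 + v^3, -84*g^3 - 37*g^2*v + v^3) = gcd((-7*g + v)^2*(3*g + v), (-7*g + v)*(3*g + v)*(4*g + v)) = -21*g^2 - 4*g*v + v^2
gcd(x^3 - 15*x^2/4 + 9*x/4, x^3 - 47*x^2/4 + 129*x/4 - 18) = x^2 - 15*x/4 + 9/4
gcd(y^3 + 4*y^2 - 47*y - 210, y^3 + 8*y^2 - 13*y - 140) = y + 5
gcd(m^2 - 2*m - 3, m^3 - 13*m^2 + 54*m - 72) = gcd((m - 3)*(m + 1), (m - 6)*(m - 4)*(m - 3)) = m - 3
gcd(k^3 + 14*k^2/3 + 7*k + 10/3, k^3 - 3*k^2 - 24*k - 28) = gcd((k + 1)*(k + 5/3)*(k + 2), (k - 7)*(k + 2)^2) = k + 2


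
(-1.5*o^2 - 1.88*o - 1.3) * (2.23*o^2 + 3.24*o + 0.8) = -3.345*o^4 - 9.0524*o^3 - 10.1902*o^2 - 5.716*o - 1.04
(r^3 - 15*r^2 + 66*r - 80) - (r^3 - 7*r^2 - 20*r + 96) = -8*r^2 + 86*r - 176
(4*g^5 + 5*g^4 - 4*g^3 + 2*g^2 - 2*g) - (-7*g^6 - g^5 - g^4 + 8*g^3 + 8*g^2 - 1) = 7*g^6 + 5*g^5 + 6*g^4 - 12*g^3 - 6*g^2 - 2*g + 1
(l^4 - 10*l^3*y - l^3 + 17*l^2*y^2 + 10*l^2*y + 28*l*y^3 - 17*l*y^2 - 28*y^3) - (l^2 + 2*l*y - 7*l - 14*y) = l^4 - 10*l^3*y - l^3 + 17*l^2*y^2 + 10*l^2*y - l^2 + 28*l*y^3 - 17*l*y^2 - 2*l*y + 7*l - 28*y^3 + 14*y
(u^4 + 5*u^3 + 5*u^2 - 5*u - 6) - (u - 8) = u^4 + 5*u^3 + 5*u^2 - 6*u + 2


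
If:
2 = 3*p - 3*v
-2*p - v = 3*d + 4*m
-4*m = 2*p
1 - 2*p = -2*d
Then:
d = 1/24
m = -13/48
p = 13/24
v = -1/8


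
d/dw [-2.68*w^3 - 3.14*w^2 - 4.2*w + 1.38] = -8.04*w^2 - 6.28*w - 4.2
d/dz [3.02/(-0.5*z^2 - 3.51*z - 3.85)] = (3.02*z + 10.6002)/(0.5*z^2 + 3.51*z + 3.85)^2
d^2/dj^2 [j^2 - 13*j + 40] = 2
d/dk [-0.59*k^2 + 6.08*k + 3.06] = 6.08 - 1.18*k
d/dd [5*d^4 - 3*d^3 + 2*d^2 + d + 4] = 20*d^3 - 9*d^2 + 4*d + 1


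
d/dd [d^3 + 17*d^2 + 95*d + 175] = 3*d^2 + 34*d + 95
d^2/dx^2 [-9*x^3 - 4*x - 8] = -54*x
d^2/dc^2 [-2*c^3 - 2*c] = -12*c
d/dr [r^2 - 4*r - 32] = 2*r - 4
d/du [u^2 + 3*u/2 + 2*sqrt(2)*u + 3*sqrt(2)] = 2*u + 3/2 + 2*sqrt(2)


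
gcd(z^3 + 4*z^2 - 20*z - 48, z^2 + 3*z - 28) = z - 4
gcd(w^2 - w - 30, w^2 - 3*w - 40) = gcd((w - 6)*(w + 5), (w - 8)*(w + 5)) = w + 5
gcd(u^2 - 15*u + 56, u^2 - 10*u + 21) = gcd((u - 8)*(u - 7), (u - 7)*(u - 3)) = u - 7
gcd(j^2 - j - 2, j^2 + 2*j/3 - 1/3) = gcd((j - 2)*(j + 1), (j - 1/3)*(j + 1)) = j + 1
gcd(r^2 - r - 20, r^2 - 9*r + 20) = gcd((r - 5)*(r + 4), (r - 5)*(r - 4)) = r - 5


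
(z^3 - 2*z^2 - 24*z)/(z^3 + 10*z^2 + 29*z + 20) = z*(z - 6)/(z^2 + 6*z + 5)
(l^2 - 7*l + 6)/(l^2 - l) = (l - 6)/l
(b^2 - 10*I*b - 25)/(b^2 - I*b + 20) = (b - 5*I)/(b + 4*I)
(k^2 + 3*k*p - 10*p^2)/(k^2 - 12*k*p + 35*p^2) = (k^2 + 3*k*p - 10*p^2)/(k^2 - 12*k*p + 35*p^2)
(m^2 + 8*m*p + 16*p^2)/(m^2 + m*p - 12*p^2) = (-m - 4*p)/(-m + 3*p)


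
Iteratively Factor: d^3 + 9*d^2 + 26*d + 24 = (d + 2)*(d^2 + 7*d + 12) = (d + 2)*(d + 4)*(d + 3)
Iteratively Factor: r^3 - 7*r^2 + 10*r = (r - 5)*(r^2 - 2*r) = (r - 5)*(r - 2)*(r)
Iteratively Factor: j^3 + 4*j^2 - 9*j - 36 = (j + 4)*(j^2 - 9) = (j - 3)*(j + 4)*(j + 3)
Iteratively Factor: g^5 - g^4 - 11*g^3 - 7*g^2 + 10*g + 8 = (g + 2)*(g^4 - 3*g^3 - 5*g^2 + 3*g + 4) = (g + 1)*(g + 2)*(g^3 - 4*g^2 - g + 4) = (g + 1)^2*(g + 2)*(g^2 - 5*g + 4) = (g - 4)*(g + 1)^2*(g + 2)*(g - 1)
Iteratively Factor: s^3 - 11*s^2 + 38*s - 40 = (s - 4)*(s^2 - 7*s + 10) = (s - 5)*(s - 4)*(s - 2)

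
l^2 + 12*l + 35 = (l + 5)*(l + 7)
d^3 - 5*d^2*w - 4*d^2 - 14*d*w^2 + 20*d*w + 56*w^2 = (d - 4)*(d - 7*w)*(d + 2*w)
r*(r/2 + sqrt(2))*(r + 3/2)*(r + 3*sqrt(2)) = r^4/2 + 3*r^3/4 + 5*sqrt(2)*r^3/2 + 15*sqrt(2)*r^2/4 + 6*r^2 + 9*r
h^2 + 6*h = h*(h + 6)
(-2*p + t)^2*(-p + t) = -4*p^3 + 8*p^2*t - 5*p*t^2 + t^3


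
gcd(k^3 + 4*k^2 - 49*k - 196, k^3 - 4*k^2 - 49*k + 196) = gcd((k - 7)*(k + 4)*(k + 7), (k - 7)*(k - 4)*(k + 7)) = k^2 - 49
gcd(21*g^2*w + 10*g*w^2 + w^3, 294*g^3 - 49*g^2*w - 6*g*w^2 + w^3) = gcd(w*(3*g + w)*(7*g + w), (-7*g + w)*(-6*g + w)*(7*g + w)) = 7*g + w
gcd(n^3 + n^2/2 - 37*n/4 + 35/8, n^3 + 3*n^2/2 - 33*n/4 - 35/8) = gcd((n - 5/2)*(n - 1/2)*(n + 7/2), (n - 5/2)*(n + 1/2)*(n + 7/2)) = n^2 + n - 35/4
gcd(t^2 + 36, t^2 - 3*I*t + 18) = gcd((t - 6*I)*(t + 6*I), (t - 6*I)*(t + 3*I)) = t - 6*I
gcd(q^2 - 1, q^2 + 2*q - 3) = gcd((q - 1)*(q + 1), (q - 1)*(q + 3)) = q - 1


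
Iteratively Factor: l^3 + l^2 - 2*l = (l - 1)*(l^2 + 2*l) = l*(l - 1)*(l + 2)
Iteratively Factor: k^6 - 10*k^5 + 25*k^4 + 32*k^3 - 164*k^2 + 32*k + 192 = (k - 2)*(k^5 - 8*k^4 + 9*k^3 + 50*k^2 - 64*k - 96) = (k - 2)*(k + 1)*(k^4 - 9*k^3 + 18*k^2 + 32*k - 96) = (k - 3)*(k - 2)*(k + 1)*(k^3 - 6*k^2 + 32) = (k - 4)*(k - 3)*(k - 2)*(k + 1)*(k^2 - 2*k - 8) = (k - 4)^2*(k - 3)*(k - 2)*(k + 1)*(k + 2)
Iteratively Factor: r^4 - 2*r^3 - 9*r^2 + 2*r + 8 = (r - 4)*(r^3 + 2*r^2 - r - 2) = (r - 4)*(r + 2)*(r^2 - 1) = (r - 4)*(r + 1)*(r + 2)*(r - 1)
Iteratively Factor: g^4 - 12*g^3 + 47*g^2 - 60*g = (g)*(g^3 - 12*g^2 + 47*g - 60) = g*(g - 5)*(g^2 - 7*g + 12) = g*(g - 5)*(g - 3)*(g - 4)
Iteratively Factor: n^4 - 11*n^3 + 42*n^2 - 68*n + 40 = (n - 2)*(n^3 - 9*n^2 + 24*n - 20) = (n - 2)^2*(n^2 - 7*n + 10) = (n - 5)*(n - 2)^2*(n - 2)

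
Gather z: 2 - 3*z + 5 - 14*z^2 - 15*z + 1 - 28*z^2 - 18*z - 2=-42*z^2 - 36*z + 6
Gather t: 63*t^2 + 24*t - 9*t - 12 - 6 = 63*t^2 + 15*t - 18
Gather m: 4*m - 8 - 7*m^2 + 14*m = -7*m^2 + 18*m - 8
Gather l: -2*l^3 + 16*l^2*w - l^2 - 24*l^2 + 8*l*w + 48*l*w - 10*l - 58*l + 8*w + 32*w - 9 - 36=-2*l^3 + l^2*(16*w - 25) + l*(56*w - 68) + 40*w - 45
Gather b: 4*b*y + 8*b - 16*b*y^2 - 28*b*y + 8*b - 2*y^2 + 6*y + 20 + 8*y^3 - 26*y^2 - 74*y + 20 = b*(-16*y^2 - 24*y + 16) + 8*y^3 - 28*y^2 - 68*y + 40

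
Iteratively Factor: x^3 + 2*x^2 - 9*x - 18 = (x + 3)*(x^2 - x - 6) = (x + 2)*(x + 3)*(x - 3)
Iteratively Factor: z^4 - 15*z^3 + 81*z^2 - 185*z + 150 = (z - 5)*(z^3 - 10*z^2 + 31*z - 30) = (z - 5)*(z - 2)*(z^2 - 8*z + 15) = (z - 5)*(z - 3)*(z - 2)*(z - 5)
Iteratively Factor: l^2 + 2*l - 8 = (l - 2)*(l + 4)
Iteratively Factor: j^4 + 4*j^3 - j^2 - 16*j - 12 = (j + 2)*(j^3 + 2*j^2 - 5*j - 6) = (j + 2)*(j + 3)*(j^2 - j - 2) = (j + 1)*(j + 2)*(j + 3)*(j - 2)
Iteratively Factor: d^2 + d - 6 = (d - 2)*(d + 3)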